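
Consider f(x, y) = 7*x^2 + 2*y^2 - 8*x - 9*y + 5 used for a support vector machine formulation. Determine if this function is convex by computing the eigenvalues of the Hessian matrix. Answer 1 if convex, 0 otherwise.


The Hessian of f(x,y) = 7*x^2 + 2*y^2 - 8*x - 9*y + 5 is:
H = [[14, 0], [0, 4]]
Trace = 14 + 4 = 18
Determinant = 14*4 - (0)^2 = 56
Discriminant = (18)^2 - 4*56 = 100.0
Eigenvalues: lambda_1 = 4.0, lambda_2 = 14.0
The function is convex.

1


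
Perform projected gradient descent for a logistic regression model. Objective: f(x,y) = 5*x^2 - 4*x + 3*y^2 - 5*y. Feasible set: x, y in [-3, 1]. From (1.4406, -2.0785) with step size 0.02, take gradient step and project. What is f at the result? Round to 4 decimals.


Step 1: Compute gradient at (1.4406, -2.0785).
grad_x = 2*5*1.4406 - 4 = 10.406
grad_y = 2*3*-2.0785 - 5 = -17.471
Step 2: Gradient step.
x_raw = 1.4406 - 0.02*10.406 = 1.2325
y_raw = -2.0785 - 0.02*-17.471 = -1.7291
Step 3: Project onto [-3, 1].
x_proj = clip(1.2325) = 1.0
y_proj = clip(-1.7291) = -1.7291
Step 4: Evaluate f.
f(1.0, -1.7291) = 18.6146


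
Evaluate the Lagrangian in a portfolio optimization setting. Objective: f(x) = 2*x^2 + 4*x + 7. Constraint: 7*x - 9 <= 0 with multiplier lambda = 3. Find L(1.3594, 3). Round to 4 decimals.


Step 1: Evaluate f(x).
f(1.3594) = 2*1.3594^2 + 4*1.3594 + 7 = 16.1335
Step 2: Evaluate g(x).
g(1.3594) = 7*1.3594 - 9 = 0.5158
Step 3: Compute Lagrangian.
L = 16.1335 + 3*0.5158 = 17.6809


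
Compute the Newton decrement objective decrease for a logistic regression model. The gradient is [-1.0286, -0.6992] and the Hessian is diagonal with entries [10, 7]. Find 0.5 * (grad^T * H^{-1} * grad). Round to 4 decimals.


Step 1: H is diagonal, so H^(-1) * g = [-0.1029, -0.0999].
Step 2: g^T H^(-1) g = sum_i g_i^2 / H_ii
  = (-1.0286)^2/10 + (-0.6992)^2/7
  = 0.1058 + 0.0698 = 0.1756
Step 3: Objective decrease = 0.5 * g^T H^(-1) g = 0.0878


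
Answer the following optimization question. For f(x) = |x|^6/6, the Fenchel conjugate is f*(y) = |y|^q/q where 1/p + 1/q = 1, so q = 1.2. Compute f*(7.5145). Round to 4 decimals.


The conjugate exponent q satisfies 1/p + 1/q = 1.
p = 6, so q = 6/(6 - 1) = 1.2
|y|^q = 7.5145^1.2 = 11.2481
f*(7.5145) = 11.2481 / 1.2 = 9.3734


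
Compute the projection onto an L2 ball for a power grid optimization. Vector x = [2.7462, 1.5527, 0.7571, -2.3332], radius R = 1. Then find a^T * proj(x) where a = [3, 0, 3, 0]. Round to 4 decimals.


Step 1: Compute ||x|| (intermediates to 6 decimals).
||x|| = sqrt(2.7462^2 + 1.5527^2 + 0.7571^2 + (-2.3332)^2) = 3.996187
Step 2: Project.
Since ||x|| > R, scale = R/||x|| = 1/3.996187 = 0.250239, proj(x) = scale * x
proj(x) = [0.687206, 0.388546, 0.189456, -0.583858]
Step 3: Dot product.
a^T * proj(x) = 3*0.687206 + 0*0.388546 + 3*0.189456 + 0*(-0.583858) = 2.63


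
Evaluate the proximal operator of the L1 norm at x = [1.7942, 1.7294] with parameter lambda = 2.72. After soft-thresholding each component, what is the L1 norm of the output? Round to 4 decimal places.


Soft-thresholding with lambda = 2.72:
prox(1.7942) = sign(1.7942)*max(|1.7942| - 2.72, 0) = 0.0
prox(1.7294) = sign(1.7294)*max(|1.7294| - 2.72, 0) = 0.0
prox(x) = [0.0, 0.0]
||prox(x)||_1 = 0.0 + 0.0 = 0.0


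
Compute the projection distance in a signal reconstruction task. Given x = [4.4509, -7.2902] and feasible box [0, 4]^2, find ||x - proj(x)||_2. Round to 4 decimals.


Project each component onto [0, 4].
clip(4.4509) = 4.0, clip(-7.2902) = 0.0
Projection = [4.0, 0.0]
Squared diffs: [0.2033, 53.147]
Distance = sqrt(53.3503) = 7.3041


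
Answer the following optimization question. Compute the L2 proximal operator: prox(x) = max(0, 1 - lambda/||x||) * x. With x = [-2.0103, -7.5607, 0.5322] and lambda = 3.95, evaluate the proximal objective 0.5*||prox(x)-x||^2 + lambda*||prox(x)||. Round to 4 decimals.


Step 1: Compute ||x||.
||x|| = 7.8415
Step 2: Compute scaling factor.
scale = max(0, 1 - 3.95/7.8415) = 0.4963
Step 3: prox(x) = [-0.9976, -3.7521, 0.2641]
||prox(x)|| = 3.8915
Step 4: Proximal objective.
0.5*||prox-x||^2 = 7.8013
lambda*||prox|| = 15.3714
Total = 23.1726


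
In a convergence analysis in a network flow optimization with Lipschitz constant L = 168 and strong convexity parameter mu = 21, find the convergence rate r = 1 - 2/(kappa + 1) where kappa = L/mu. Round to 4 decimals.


Step 1: Compute the condition number.
kappa = L/mu = 168/21 = 8.0
Step 2: Compute the convergence rate.
r = 1 - 2/(kappa + 1) = 1 - 2*mu/(L + mu) = (L - mu)/(L + mu) = 147/189 = 0.7778


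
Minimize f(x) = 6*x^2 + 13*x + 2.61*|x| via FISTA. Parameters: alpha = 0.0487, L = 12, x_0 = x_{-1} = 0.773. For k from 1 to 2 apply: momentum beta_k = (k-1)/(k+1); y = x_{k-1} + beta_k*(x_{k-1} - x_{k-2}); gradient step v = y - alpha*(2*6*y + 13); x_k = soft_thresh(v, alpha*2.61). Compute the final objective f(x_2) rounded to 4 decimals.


FISTA on f(x) = 6*x^2 + 13*x + 2.61*|x|
L = 12, alpha = 0.0487
Iteration 1: beta = 0.0, y = 0.773 + 0.0*(0.773 - 0.773) = 0.773
  grad(y) = 22.276, v = y - alpha*grad = -0.3118
  prox(v) = soft_thresh(-0.3118, 0.1271) = -0.1847
Iteration 2: beta = 0.3333, y = -0.1847 + 0.3333*(-0.1847 - 0.773) = -0.504
  grad(y) = 6.9523, v = y - alpha*grad = -0.8426
  prox(v) = soft_thresh(-0.8426, 0.1271) = -0.7154
f(x_2) = 6*(-0.7154)^2 + 13*(-0.7154) + 2.61*|-0.7154| = -4.3623


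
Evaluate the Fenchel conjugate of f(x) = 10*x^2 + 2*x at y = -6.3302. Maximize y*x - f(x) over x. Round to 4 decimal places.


f*(y) = sup_x {y*x - a*x^2 - b*x} = sup_x {(y-b)*x - a*x^2}
FOC: (y - b) - 2a*x = 0 => x* = (y - b)/(2a)
x* = (-6.3302 - 2)/(2*10) = -0.4165
f*(-6.3302) = (y-b)^2/(4a) = (-6.3302 - 2)^2/(4*10)
= 69.3922/40 = 1.7348


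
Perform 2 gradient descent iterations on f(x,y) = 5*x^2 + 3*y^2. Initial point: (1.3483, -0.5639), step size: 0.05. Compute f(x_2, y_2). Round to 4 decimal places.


Gradient descent on f(x,y) = 5*x^2 + 3*y^2.
Starting point: (1.3483, -0.5639), alpha = 0.05
Step 1: grad_x = 2*5*1.3483 = 13.483, grad_y = 2*3*-0.5639 = -3.3834
  x_1 = 1.3483 - 0.05*13.483 = 0.6742
  y_1 = -0.5639 - 0.05*-3.3834 = -0.3947
Step 2: grad_x = 2*5*0.6742 = 6.7415, grad_y = 2*3*-0.3947 = -2.3684
  x_2 = 0.6742 - 0.05*6.7415 = 0.3371
  y_2 = -0.3947 - 0.05*-2.3684 = -0.2763
f(0.3371, -0.2763) = 5*0.3371^2 + 3*(-0.2763)^2 = 0.7971


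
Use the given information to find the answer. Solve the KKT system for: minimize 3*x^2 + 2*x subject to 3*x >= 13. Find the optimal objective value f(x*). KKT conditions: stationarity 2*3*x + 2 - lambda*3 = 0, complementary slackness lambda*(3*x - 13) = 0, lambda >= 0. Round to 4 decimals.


Step 1: Try lambda = 0 (constraint inactive).
x_unc = -2/(2*3) = -0.3333
Check: 3*-0.3333 = -0.9999 < 13 -- violated!
Step 2: Constraint must be active: 3*x = 13
x* = 13/3 = 4.3333 (rounded; the exact value 13/3 is used below)
lambda = (2*3*(13/3) + 2)/3 = 9.3333
Step 3: Compute optimal value.
f(x*) = 3*(13/3)^2 + 2*(13/3) = 65.0


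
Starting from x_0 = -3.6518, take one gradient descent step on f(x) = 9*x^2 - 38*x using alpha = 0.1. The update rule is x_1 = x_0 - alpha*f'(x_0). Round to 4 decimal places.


We compute the gradient at x_0 and apply the update.
f'(x) = 18*x - 38
f'(-3.6518) = 18*-3.6518 - 38 = -103.7324
x_1 = -3.6518 - 0.1*-103.7324 = 6.7214


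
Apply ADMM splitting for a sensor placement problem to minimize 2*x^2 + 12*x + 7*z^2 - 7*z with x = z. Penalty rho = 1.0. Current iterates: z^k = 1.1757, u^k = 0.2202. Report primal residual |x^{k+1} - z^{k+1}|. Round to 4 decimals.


ADMM iteration with rho = 1.0, z^k = 1.1757, u^k = 0.2202
Step 1: x-update.
Minimize 2*x^2 + 12*x + (1.0/2)*(x - 1.1757 + 0.2202)^2
FOC: (2*2 + 1.0)*x = -12 + 1.0*(1.1757 - 0.2202)
x^{k+1} = -2.2089
Step 2: z-update.
Minimize 7*z^2 - 7*z + (1.0/2)*(-2.2089 - z + 0.2202)^2
FOC: (2*7 + 1.0)*z = 7 + 1.0*(-2.2089 + 0.2202)
z^{k+1} = 0.3341
Step 3: u-update.
u^{k+1} = 0.2202 - 2.2089 - 0.3341 = -2.3228
Step 4: Primal residual = |-2.2089 - 0.3341| = 2.543


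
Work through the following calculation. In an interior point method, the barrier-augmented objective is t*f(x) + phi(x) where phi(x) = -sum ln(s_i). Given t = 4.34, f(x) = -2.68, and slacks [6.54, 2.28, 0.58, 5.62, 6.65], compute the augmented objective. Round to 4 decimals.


Step 1: Compute log-barrier.
ln values: [1.8779, 0.8242, -0.5447, 1.7263, 1.8946]
phi = -(1.8779 + 0.8242 - 0.5447 + 1.7263 + 1.8946) = -5.7783
Step 2: Compute augmented objective.
t*f(x) = 4.34*-2.68 = -11.6312
Total = -11.6312 - 5.7783 = -17.4095


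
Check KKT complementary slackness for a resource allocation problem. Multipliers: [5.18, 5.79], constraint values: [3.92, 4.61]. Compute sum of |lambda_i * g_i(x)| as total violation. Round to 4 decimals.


KKT complementary slackness check:
lambda_1 * g_1 = 5.18 * 3.92 = 20.3056
lambda_2 * g_2 = 5.79 * 4.61 = 26.6919
Total violation = 20.3056 + 26.6919 = 46.9975


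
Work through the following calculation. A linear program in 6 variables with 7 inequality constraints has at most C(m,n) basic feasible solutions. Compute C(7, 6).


Each vertex corresponds to some choice of n active constraints out of m, so the number of vertices is at most C(m, n) = m! / (n!(m-n)!).
m = 7, n = 6
Numerator: 7 * 6 * 5 * 4 * 3 * 2
Denominator: 6! = 720
C(7, 6) = 7


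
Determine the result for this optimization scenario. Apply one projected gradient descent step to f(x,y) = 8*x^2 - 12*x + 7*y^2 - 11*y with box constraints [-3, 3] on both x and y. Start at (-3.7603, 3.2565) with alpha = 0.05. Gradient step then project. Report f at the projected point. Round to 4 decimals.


Step 1: Compute gradient at (-3.7603, 3.2565).
grad_x = 2*8*-3.7603 - 12 = -72.1648
grad_y = 2*7*3.2565 - 11 = 34.591
Step 2: Gradient step.
x_raw = -3.7603 - 0.05*-72.1648 = -0.1521
y_raw = 3.2565 - 0.05*34.591 = 1.527
Step 3: Project onto [-3, 3].
x_proj = clip(-0.1521) = -0.1521
y_proj = clip(1.527) = 1.527
Step 4: Evaluate f.
f(-0.1521, 1.527) = 1.5343


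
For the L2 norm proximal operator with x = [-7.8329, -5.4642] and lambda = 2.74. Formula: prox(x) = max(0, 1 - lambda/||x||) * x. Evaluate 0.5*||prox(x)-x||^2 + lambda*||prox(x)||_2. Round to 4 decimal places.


Step 1: Compute ||x||.
||x|| = 9.5505
Step 2: Compute scaling factor.
scale = max(0, 1 - 2.74/9.5505) = 0.7131
Step 3: prox(x) = [-5.5857, -3.8965]
||prox(x)|| = 6.8105
Step 4: Proximal objective.
0.5*||prox-x||^2 = 3.7538
lambda*||prox|| = 18.6608
Total = 22.4145


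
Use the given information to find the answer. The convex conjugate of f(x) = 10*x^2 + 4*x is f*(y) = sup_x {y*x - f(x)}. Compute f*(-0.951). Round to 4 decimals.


f*(y) = sup_x {y*x - a*x^2 - b*x} = sup_x {(y-b)*x - a*x^2}
FOC: (y - b) - 2a*x = 0 => x* = (y - b)/(2a)
x* = (-0.951 - 4)/(2*10) = -0.2476
f*(-0.951) = (y-b)^2/(4a) = (-0.951 - 4)^2/(4*10)
= 24.5124/40 = 0.6128


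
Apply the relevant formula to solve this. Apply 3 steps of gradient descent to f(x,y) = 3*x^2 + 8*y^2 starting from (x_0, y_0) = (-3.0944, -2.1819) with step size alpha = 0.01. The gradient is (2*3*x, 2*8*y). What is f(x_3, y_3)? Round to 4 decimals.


Gradient descent on f(x,y) = 3*x^2 + 8*y^2.
Starting point: (-3.0944, -2.1819), alpha = 0.01
Step 1: grad_x = 2*3*-3.0944 = -18.5664, grad_y = 2*8*-2.1819 = -34.9104
  x_1 = -3.0944 - 0.01*-18.5664 = -2.9087
  y_1 = -2.1819 - 0.01*-34.9104 = -1.8328
Step 2: grad_x = 2*3*-2.9087 = -17.4524, grad_y = 2*8*-1.8328 = -29.3247
  x_2 = -2.9087 - 0.01*-17.4524 = -2.7342
  y_2 = -1.8328 - 0.01*-29.3247 = -1.5395
Step 3: grad_x = 2*3*-2.7342 = -16.4053, grad_y = 2*8*-1.5395 = -24.6328
  x_3 = -2.7342 - 0.01*-16.4053 = -2.5702
  y_3 = -1.5395 - 0.01*-24.6328 = -1.2932
f(-2.5702, -1.2932) = 3*(-2.5702)^2 + 8*(-1.2932)^2 = 33.1965


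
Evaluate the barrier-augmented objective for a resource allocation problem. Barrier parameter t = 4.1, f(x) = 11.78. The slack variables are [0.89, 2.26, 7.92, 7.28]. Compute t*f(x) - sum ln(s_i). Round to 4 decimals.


Step 1: Compute log-barrier.
ln values: [-0.1165, 0.8154, 2.0694, 1.9851]
phi = -(-0.1165 + 0.8154 + 2.0694 + 1.9851) = -4.7534
Step 2: Compute augmented objective.
t*f(x) = 4.1*11.78 = 48.298
Total = 48.298 - 4.7534 = 43.5446


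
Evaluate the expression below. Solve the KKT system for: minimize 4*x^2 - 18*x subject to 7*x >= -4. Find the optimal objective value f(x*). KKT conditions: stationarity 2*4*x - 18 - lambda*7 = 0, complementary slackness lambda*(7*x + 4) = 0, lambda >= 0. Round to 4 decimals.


Step 1: Try lambda = 0 (constraint inactive).
Stationarity: 2*4*x - 18 = 0
x* = 18/(2*4) = 2.25
Check constraint: 7*2.25 = 15.75 >= -4 -- satisfied.
Step 2: Compute optimal value.
f(x*) = 4*2.25^2 - 18*2.25 = -20.25


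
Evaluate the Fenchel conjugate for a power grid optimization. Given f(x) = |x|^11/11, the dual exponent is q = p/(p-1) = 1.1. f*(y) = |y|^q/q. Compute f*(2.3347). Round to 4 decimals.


The conjugate exponent q satisfies 1/p + 1/q = 1.
p = 11, so q = 11/(11 - 1) = 1.1
|y|^q = 2.3347^1.1 = 2.5413
f*(2.3347) = 2.5413 / 1.1 = 2.3103


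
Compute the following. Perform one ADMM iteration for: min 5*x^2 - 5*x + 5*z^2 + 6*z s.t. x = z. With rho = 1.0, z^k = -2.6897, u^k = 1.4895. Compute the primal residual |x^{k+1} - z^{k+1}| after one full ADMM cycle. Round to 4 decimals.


ADMM iteration with rho = 1.0, z^k = -2.6897, u^k = 1.4895
Step 1: x-update.
Minimize 5*x^2 - 5*x + (1.0/2)*(x + 2.6897 + 1.4895)^2
FOC: (2*5 + 1.0)*x = 5 + 1.0*(-2.6897 - 1.4895)
x^{k+1} = 0.0746
Step 2: z-update.
Minimize 5*z^2 + 6*z + (1.0/2)*(0.0746 - z + 1.4895)^2
FOC: (2*5 + 1.0)*z = -6 + 1.0*(0.0746 + 1.4895)
z^{k+1} = -0.4033
Step 3: u-update.
u^{k+1} = 1.4895 + 0.0746 + 0.4033 = 1.9674
Step 4: Primal residual = |0.0746 + 0.4033| = 0.4779


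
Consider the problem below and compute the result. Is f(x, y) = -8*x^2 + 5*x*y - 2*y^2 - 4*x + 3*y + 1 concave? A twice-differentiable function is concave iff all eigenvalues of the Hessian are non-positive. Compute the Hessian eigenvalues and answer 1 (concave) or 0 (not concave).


The Hessian of f(x,y) = -8*x^2 + 5*x*y - 2*y^2 - 4*x + 3*y + 1 is:
H = [[-16, 5], [5, -4]]
Trace = -16 - 4 = -20
Determinant = -16*-4 - (5)^2 = 39
Discriminant = (-20)^2 - 4*39 = 244.0
Eigenvalues: lambda_1 = -17.8102, lambda_2 = -2.1898
The function is concave.

1


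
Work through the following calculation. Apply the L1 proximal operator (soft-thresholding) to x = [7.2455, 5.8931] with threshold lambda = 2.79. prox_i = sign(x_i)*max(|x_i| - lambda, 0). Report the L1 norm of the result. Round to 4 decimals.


Soft-thresholding with lambda = 2.79:
prox(7.2455) = sign(7.2455)*max(|7.2455| - 2.79, 0) = 4.4555
prox(5.8931) = sign(5.8931)*max(|5.8931| - 2.79, 0) = 3.1031
prox(x) = [4.4555, 3.1031]
||prox(x)||_1 = 4.4555 + 3.1031 = 7.5586


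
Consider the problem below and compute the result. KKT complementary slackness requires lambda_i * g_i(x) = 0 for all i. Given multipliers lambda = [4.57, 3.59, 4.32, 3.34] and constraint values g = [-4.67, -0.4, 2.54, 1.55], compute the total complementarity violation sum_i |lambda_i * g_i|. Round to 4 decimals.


KKT complementary slackness check:
lambda_1 * g_1 = 4.57 * -4.67 = -21.3419
lambda_2 * g_2 = 3.59 * -0.4 = -1.436
lambda_3 * g_3 = 4.32 * 2.54 = 10.9728
lambda_4 * g_4 = 3.34 * 1.55 = 5.177
Total violation = 21.3419 + 1.436 + 10.9728 + 5.177 = 38.9277


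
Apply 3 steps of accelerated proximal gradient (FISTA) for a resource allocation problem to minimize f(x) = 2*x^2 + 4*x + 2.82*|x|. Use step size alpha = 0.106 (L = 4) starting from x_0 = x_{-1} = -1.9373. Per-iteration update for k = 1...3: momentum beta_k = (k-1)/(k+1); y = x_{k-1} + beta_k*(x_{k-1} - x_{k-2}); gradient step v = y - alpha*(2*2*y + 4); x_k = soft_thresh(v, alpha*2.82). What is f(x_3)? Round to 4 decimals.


FISTA on f(x) = 2*x^2 + 4*x + 2.82*|x|
L = 4, alpha = 0.106
Iteration 1: beta = 0.0, y = -1.9373 + 0.0*(-1.9373 + 1.9373) = -1.9373
  grad(y) = -3.7492, v = y - alpha*grad = -1.5399
  prox(v) = soft_thresh(-1.5399, 0.2989) = -1.241
Iteration 2: beta = 0.3333, y = -1.241 + 0.3333*(-1.241 + 1.9373) = -1.0089
  grad(y) = -0.0354, v = y - alpha*grad = -1.0051
  prox(v) = soft_thresh(-1.0051, 0.2989) = -0.7062
Iteration 3: beta = 0.5, y = -0.7062 + 0.5*(-0.7062 + 1.241) = -0.4388
  grad(y) = 2.2449, v = y - alpha*grad = -0.6767
  prox(v) = soft_thresh(-0.6767, 0.2989) = -0.3778
f(x_3) = 2*(-0.3778)^2 + 4*(-0.3778) + 2.82*|-0.3778| = -0.1603


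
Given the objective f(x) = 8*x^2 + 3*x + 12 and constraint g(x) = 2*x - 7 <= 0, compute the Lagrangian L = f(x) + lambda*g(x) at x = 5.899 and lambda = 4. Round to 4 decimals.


Step 1: Evaluate f(x).
f(5.899) = 8*5.899^2 + 3*5.899 + 12 = 308.0826
Step 2: Evaluate g(x).
g(5.899) = 2*5.899 - 7 = 4.798
Step 3: Compute Lagrangian.
L = 308.0826 + 4*4.798 = 327.2746


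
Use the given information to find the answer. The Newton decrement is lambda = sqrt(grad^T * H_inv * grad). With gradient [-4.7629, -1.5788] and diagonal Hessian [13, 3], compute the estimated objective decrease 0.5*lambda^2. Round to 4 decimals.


Step 1: H is diagonal, so H^(-1) * g = [-0.3664, -0.5263].
Step 2: g^T H^(-1) g = sum_i g_i^2 / H_ii
  = (-4.7629)^2/13 + (-1.5788)^2/3
  = 1.745 + 0.8309 = 2.5759
Step 3: Objective decrease = 0.5 * g^T H^(-1) g = 1.2879


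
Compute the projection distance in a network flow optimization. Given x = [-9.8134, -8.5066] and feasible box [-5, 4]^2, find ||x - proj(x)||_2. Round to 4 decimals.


Project each component onto [-5, 4].
clip(-9.8134) = -5.0, clip(-8.5066) = -5.0
Projection = [-5.0, -5.0]
Squared diffs: [23.1688, 12.2962]
Distance = sqrt(35.465) = 5.9553


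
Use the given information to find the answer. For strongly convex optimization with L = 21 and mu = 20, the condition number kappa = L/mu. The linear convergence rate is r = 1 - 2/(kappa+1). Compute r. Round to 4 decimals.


Step 1: Compute the condition number.
kappa = L/mu = 21/20 = 1.05
Step 2: Compute the convergence rate.
r = 1 - 2/(kappa + 1) = 1 - 2*mu/(L + mu) = (L - mu)/(L + mu) = 1/41 = 0.0244


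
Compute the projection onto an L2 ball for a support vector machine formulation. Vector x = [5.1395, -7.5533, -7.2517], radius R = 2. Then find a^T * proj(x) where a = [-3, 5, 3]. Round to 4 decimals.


Step 1: Compute ||x|| (intermediates to 6 decimals).
||x|| = sqrt(5.1395^2 + (-7.5533)^2 + (-7.2517)^2) = 11.664217
Step 2: Project.
Since ||x|| > R, scale = R/||x|| = 2/11.664217 = 0.171465, proj(x) = scale * x
proj(x) = [0.881244, -1.295127, -1.243413]
Step 3: Dot product.
a^T * proj(x) = -3*0.881244 + 5*(-1.295127) + 3*(-1.243413) = -12.8496


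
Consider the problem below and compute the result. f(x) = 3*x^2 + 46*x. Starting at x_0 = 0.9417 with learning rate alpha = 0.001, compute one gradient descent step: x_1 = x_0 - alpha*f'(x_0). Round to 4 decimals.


We compute the gradient at x_0 and apply the update.
f'(x) = 6*x + 46
f'(0.9417) = 6*0.9417 + 46 = 51.6502
x_1 = 0.9417 - 0.001*51.6502 = 0.89


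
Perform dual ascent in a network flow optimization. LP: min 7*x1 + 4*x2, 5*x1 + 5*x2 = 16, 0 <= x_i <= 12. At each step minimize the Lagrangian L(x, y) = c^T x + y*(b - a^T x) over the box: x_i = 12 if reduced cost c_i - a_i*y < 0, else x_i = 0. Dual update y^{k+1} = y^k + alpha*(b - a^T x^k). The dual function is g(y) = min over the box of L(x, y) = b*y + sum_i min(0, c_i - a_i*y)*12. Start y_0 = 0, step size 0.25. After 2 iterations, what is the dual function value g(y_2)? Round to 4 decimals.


Dual ascent for LP: min 7*x1 + 4*x2, 5*x1 + 5*x2 = 16, 0 <= x_i <= 12
Step 1: y^k = 0.0, reduced costs: (7.0, 4.0)
  x^k = (0.0, 0.0), subgradient = b - a^T x = 16.0
  y^{k+1} = 0.0 + 0.25*16.0 = 4.0
Step 2: y^k = 4.0, reduced costs: (-13.0, -16.0)
  x^k = (12.0, 12.0), subgradient = b - a^T x = -104.0
  y^{k+1} = 4.0 + 0.25*-104.0 = -22.0
Dual objective at y_2 = -22.0: reduced costs (117.0, 114.0), box minimizer x = (0.0, 0.0)
g(y_2) = b*y + (c1 - a1*y)*x1 + (c2 - a2*y)*x2 = 16*(-22.0) + 117.0*0.0 + 114.0*0.0 = -352.0 + 0.0 + 0.0 = -352.0


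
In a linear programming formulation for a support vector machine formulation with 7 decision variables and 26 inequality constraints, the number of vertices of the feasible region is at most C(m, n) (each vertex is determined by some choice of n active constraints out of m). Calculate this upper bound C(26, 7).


Each vertex corresponds to some choice of n active constraints out of m, so the number of vertices is at most C(m, n) = m! / (n!(m-n)!).
m = 26, n = 7
Numerator: 26 * 25 * 24 * 23 * 22 * 21 * 20
Denominator: 7! = 5040
C(26, 7) = 657800


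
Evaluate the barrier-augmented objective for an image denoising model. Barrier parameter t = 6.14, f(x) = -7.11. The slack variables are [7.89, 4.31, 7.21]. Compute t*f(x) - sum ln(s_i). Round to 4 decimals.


Step 1: Compute log-barrier.
ln values: [2.0656, 1.4609, 1.9755]
phi = -(2.0656 + 1.4609 + 1.9755) = -5.502
Step 2: Compute augmented objective.
t*f(x) = 6.14*-7.11 = -43.6554
Total = -43.6554 - 5.502 = -49.1574


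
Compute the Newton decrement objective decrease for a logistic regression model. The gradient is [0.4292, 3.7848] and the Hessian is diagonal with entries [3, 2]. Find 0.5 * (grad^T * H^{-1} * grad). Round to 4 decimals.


Step 1: H is diagonal, so H^(-1) * g = [0.1431, 1.8924].
Step 2: g^T H^(-1) g = sum_i g_i^2 / H_ii
  = (0.4292)^2/3 + (3.7848)^2/2
  = 0.0614 + 7.1624 = 7.2238
Step 3: Objective decrease = 0.5 * g^T H^(-1) g = 3.6119


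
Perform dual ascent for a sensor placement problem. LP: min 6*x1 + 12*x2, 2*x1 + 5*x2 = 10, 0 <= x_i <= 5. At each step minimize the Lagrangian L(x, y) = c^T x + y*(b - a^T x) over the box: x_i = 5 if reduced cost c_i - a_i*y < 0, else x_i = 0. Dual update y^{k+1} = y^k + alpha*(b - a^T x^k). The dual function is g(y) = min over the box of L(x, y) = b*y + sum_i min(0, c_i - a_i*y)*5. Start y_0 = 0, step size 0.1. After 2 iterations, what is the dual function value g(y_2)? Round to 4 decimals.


Dual ascent for LP: min 6*x1 + 12*x2, 2*x1 + 5*x2 = 10, 0 <= x_i <= 5
Step 1: y^k = 0.0, reduced costs: (6.0, 12.0)
  x^k = (0.0, 0.0), subgradient = b - a^T x = 10.0
  y^{k+1} = 0.0 + 0.1*10.0 = 1.0
Step 2: y^k = 1.0, reduced costs: (4.0, 7.0)
  x^k = (0.0, 0.0), subgradient = b - a^T x = 10.0
  y^{k+1} = 1.0 + 0.1*10.0 = 2.0
Dual objective at y_2 = 2.0: reduced costs (2.0, 2.0), box minimizer x = (0.0, 0.0)
g(y_2) = b*y + (c1 - a1*y)*x1 + (c2 - a2*y)*x2 = 10*2.0 + 2.0*0.0 + 2.0*0.0 = 20.0 + 0.0 + 0.0 = 20.0


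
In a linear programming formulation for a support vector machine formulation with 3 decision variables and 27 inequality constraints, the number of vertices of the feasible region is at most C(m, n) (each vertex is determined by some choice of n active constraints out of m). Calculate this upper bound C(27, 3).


Each vertex corresponds to some choice of n active constraints out of m, so the number of vertices is at most C(m, n) = m! / (n!(m-n)!).
m = 27, n = 3
Numerator: 27 * 26 * 25
Denominator: 3! = 6
C(27, 3) = 2925


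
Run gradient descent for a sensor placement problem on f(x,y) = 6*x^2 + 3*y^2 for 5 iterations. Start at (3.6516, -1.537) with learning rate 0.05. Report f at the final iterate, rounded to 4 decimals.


Gradient descent on f(x,y) = 6*x^2 + 3*y^2.
Starting point: (3.6516, -1.537), alpha = 0.05
Step 1: grad_x = 2*6*3.6516 = 43.8192, grad_y = 2*3*-1.537 = -9.222
  x_1 = 3.6516 - 0.05*43.8192 = 1.4606
  y_1 = -1.537 - 0.05*-9.222 = -1.0759
Step 2: grad_x = 2*6*1.4606 = 17.5277, grad_y = 2*3*-1.0759 = -6.4554
  x_2 = 1.4606 - 0.05*17.5277 = 0.5843
  y_2 = -1.0759 - 0.05*-6.4554 = -0.7531
Step 3: grad_x = 2*6*0.5843 = 7.0111, grad_y = 2*3*-0.7531 = -4.5188
  x_3 = 0.5843 - 0.05*7.0111 = 0.2337
  y_3 = -0.7531 - 0.05*-4.5188 = -0.5272
Step 4: grad_x = 2*6*0.2337 = 2.8044, grad_y = 2*3*-0.5272 = -3.1631
  x_4 = 0.2337 - 0.05*2.8044 = 0.0935
  y_4 = -0.5272 - 0.05*-3.1631 = -0.369
Step 5: grad_x = 2*6*0.0935 = 1.1218, grad_y = 2*3*-0.369 = -2.2142
  x_5 = 0.0935 - 0.05*1.1218 = 0.0374
  y_5 = -0.369 - 0.05*-2.2142 = -0.2583
f(0.0374, -0.2583) = 6*0.0374^2 + 3*(-0.2583)^2 = 0.2086


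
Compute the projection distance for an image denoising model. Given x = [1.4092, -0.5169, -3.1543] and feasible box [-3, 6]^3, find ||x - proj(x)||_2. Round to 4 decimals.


Project each component onto [-3, 6].
clip(1.4092) = 1.4092, clip(-0.5169) = -0.5169, clip(-3.1543) = -3.0
Projection = [1.4092, -0.5169, -3.0]
Squared diffs: [0.0, 0.0, 0.0238]
Distance = sqrt(0.0238) = 0.1543


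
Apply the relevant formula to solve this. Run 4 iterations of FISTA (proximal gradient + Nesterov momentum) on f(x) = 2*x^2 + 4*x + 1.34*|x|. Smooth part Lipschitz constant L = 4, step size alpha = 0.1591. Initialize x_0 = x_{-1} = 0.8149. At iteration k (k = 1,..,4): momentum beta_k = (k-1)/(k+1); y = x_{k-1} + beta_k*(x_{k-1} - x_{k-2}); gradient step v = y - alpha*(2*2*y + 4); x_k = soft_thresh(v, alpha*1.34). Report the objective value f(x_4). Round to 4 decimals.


FISTA on f(x) = 2*x^2 + 4*x + 1.34*|x|
L = 4, alpha = 0.1591
Iteration 1: beta = 0.0, y = 0.8149 + 0.0*(0.8149 - 0.8149) = 0.8149
  grad(y) = 7.2596, v = y - alpha*grad = -0.3401
  prox(v) = soft_thresh(-0.3401, 0.2132) = -0.1269
Iteration 2: beta = 0.3333, y = -0.1269 + 0.3333*(-0.1269 - 0.8149) = -0.4408
  grad(y) = 2.2366, v = y - alpha*grad = -0.7967
  prox(v) = soft_thresh(-0.7967, 0.2132) = -0.5835
Iteration 3: beta = 0.5, y = -0.5835 + 0.5*(-0.5835 + 0.1269) = -0.8118
  grad(y) = 0.7528, v = y - alpha*grad = -0.9316
  prox(v) = soft_thresh(-0.9316, 0.2132) = -0.7184
Iteration 4: beta = 0.6, y = -0.7184 + 0.6*(-0.7184 + 0.5835) = -0.7993
  grad(y) = 0.8028, v = y - alpha*grad = -0.927
  prox(v) = soft_thresh(-0.927, 0.2132) = -0.7138
f(x_4) = 2*(-0.7138)^2 + 4*(-0.7138) + 1.34*|-0.7138| = -0.8797


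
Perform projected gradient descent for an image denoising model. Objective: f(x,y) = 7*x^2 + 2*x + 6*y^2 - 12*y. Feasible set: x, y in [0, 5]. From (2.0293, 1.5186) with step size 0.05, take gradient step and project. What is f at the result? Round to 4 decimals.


Step 1: Compute gradient at (2.0293, 1.5186).
grad_x = 2*7*2.0293 + 2 = 30.4102
grad_y = 2*6*1.5186 - 12 = 6.2232
Step 2: Gradient step.
x_raw = 2.0293 - 0.05*30.4102 = 0.5088
y_raw = 1.5186 - 0.05*6.2232 = 1.2074
Step 3: Project onto [0, 5].
x_proj = clip(0.5088) = 0.5088
y_proj = clip(1.2074) = 1.2074
Step 4: Evaluate f.
f(0.5088, 1.2074) = -2.9122


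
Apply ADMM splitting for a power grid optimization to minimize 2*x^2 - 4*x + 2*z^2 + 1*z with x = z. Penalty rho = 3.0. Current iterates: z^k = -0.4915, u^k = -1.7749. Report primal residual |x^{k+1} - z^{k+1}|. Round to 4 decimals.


ADMM iteration with rho = 3.0, z^k = -0.4915, u^k = -1.7749
Step 1: x-update.
Minimize 2*x^2 - 4*x + (3.0/2)*(x + 0.4915 - 1.7749)^2
FOC: (2*2 + 3.0)*x = 4 + 3.0*(-0.4915 + 1.7749)
x^{k+1} = 1.1215
Step 2: z-update.
Minimize 2*z^2 + 1*z + (3.0/2)*(1.1215 - z - 1.7749)^2
FOC: (2*2 + 3.0)*z = -1 + 3.0*(1.1215 - 1.7749)
z^{k+1} = -0.4229
Step 3: u-update.
u^{k+1} = -1.7749 + 1.1215 + 0.4229 = -0.2305
Step 4: Primal residual = |1.1215 + 0.4229| = 1.5444


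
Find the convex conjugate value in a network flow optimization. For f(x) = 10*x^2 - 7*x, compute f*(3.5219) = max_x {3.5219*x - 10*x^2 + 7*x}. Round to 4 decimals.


f*(y) = sup_x {y*x - a*x^2 - b*x} = sup_x {(y-b)*x - a*x^2}
FOC: (y - b) - 2a*x = 0 => x* = (y - b)/(2a)
x* = (3.5219 + 7)/(2*10) = 0.5261
f*(3.5219) = (y-b)^2/(4a) = (3.5219 + 7)^2/(4*10)
= 110.7104/40 = 2.7678


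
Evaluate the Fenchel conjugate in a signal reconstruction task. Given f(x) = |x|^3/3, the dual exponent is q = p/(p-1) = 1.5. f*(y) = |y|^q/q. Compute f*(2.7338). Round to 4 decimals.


The conjugate exponent q satisfies 1/p + 1/q = 1.
p = 3, so q = 3/(3 - 1) = 1.5
|y|^q = 2.7338^1.5 = 4.5201
f*(2.7338) = 4.5201 / 1.5 = 3.0134


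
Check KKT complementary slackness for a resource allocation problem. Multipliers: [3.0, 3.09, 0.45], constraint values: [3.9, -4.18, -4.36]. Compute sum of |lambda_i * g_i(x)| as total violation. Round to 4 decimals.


KKT complementary slackness check:
lambda_1 * g_1 = 3.0 * 3.9 = 11.7
lambda_2 * g_2 = 3.09 * -4.18 = -12.9162
lambda_3 * g_3 = 0.45 * -4.36 = -1.962
Total violation = 11.7 + 12.9162 + 1.962 = 26.5782


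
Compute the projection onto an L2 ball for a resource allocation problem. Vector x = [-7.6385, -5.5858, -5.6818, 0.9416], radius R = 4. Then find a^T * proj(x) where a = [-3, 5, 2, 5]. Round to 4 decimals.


Step 1: Compute ||x|| (intermediates to 6 decimals).
||x|| = sqrt((-7.6385)^2 + (-5.5858)^2 + (-5.6818)^2 + 0.9416^2) = 11.077784
Step 2: Project.
Since ||x|| > R, scale = R/||x|| = 4/11.077784 = 0.361083, proj(x) = scale * x
proj(x) = [-2.758132, -2.016937, -2.051601, 0.339996]
Step 3: Dot product.
a^T * proj(x) = -3*(-2.758132) + 5*(-2.016937) + 2*(-2.051601) + 5*0.339996 = -4.2135


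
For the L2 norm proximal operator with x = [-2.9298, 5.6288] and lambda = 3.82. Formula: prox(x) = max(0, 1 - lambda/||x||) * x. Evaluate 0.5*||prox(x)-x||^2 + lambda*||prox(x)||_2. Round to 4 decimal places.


Step 1: Compute ||x||.
||x|| = 6.3456
Step 2: Compute scaling factor.
scale = max(0, 1 - 3.82/6.3456) = 0.398
Step 3: prox(x) = [-1.1661, 2.2403]
||prox(x)|| = 2.5256
Step 4: Proximal objective.
0.5*||prox-x||^2 = 7.2962
lambda*||prox|| = 9.6478
Total = 16.9441


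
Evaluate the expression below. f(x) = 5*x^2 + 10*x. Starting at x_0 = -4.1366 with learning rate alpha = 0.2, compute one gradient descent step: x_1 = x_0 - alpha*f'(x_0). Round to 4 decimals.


We compute the gradient at x_0 and apply the update.
f'(x) = 10*x + 10
f'(-4.1366) = 10*-4.1366 + 10 = -31.366
x_1 = -4.1366 - 0.2*-31.366 = 2.1366


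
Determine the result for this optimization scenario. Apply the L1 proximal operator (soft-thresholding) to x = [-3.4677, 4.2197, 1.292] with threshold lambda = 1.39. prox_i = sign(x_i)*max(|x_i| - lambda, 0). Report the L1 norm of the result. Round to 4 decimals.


Soft-thresholding with lambda = 1.39:
prox(-3.4677) = sign(-3.4677)*max(|-3.4677| - 1.39, 0) = -2.0777
prox(4.2197) = sign(4.2197)*max(|4.2197| - 1.39, 0) = 2.8297
prox(1.292) = sign(1.292)*max(|1.292| - 1.39, 0) = 0.0
prox(x) = [-2.0777, 2.8297, 0.0]
||prox(x)||_1 = 2.0777 + 2.8297 + 0.0 = 4.9074


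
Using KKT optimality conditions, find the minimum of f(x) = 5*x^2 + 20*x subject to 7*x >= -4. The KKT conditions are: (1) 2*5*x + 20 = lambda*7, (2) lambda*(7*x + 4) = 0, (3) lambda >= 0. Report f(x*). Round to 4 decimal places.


Step 1: Try lambda = 0 (constraint inactive).
x_unc = -20/(2*5) = -2.0
Check: 7*-2.0 = -14.0 < -4 -- violated!
Step 2: Constraint must be active: 7*x = -4
x* = -4/7 = -0.5714 (rounded; the exact value -4/7 is used below)
lambda = (2*5*(-4/7) + 20)/7 = 2.0408
Step 3: Compute optimal value.
f(x*) = 5*(-4/7)^2 + 20*(-4/7) = -9.7959


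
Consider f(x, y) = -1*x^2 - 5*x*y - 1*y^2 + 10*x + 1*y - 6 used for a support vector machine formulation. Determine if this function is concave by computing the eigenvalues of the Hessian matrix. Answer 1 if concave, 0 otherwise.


The Hessian of f(x,y) = -1*x^2 - 5*x*y - 1*y^2 + 10*x + 1*y - 6 is:
H = [[-2, -5], [-5, -2]]
Trace = -2 - 2 = -4
Determinant = -2*-2 - (-5)^2 = -21
Discriminant = (-4)^2 - 4*-21 = 100.0
Eigenvalues: lambda_1 = -7.0, lambda_2 = 3.0
The function is not concave.

0


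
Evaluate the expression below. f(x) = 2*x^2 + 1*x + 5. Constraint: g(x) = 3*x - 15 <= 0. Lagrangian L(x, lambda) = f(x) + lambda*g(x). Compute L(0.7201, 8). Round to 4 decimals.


Step 1: Evaluate f(x).
f(0.7201) = 2*0.7201^2 + 1*0.7201 + 5 = 6.7572
Step 2: Evaluate g(x).
g(0.7201) = 3*0.7201 - 15 = -12.8397
Step 3: Compute Lagrangian.
L = 6.7572 + 8*-12.8397 = -95.9604


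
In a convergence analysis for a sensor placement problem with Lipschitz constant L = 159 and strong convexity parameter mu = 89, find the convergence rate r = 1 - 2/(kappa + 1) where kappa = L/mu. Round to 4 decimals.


Step 1: Compute the condition number.
kappa = L/mu = 159/89 = 1.7865
Step 2: Compute the convergence rate.
r = 1 - 2/(kappa + 1) = 1 - 2*mu/(L + mu) = (L - mu)/(L + mu) = 70/248 = 0.2823


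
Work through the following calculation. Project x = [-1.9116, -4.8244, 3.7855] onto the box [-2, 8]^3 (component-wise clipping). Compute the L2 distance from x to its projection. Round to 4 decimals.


Project each component onto [-2, 8].
clip(-1.9116) = -1.9116, clip(-4.8244) = -2.0, clip(3.7855) = 3.7855
Projection = [-1.9116, -2.0, 3.7855]
Squared diffs: [0.0, 7.9772, 0.0]
Distance = sqrt(7.9772) = 2.8244


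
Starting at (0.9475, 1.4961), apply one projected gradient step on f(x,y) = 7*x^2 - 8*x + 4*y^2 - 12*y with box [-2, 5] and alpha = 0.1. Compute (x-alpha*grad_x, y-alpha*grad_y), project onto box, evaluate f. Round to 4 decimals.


Step 1: Compute gradient at (0.9475, 1.4961).
grad_x = 2*7*0.9475 - 8 = 5.265
grad_y = 2*4*1.4961 - 12 = -0.0312
Step 2: Gradient step.
x_raw = 0.9475 - 0.1*5.265 = 0.421
y_raw = 1.4961 - 0.1*-0.0312 = 1.4992
Step 3: Project onto [-2, 5].
x_proj = clip(0.421) = 0.421
y_proj = clip(1.4992) = 1.4992
Step 4: Evaluate f.
f(0.421, 1.4992) = -11.1273


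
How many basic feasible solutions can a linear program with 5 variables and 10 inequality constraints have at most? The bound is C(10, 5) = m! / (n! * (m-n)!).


Each vertex corresponds to some choice of n active constraints out of m, so the number of vertices is at most C(m, n) = m! / (n!(m-n)!).
m = 10, n = 5
Numerator: 10 * 9 * 8 * 7 * 6
Denominator: 5! = 120
C(10, 5) = 252


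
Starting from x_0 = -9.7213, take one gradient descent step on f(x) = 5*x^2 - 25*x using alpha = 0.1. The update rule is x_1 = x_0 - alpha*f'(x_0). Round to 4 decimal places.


We compute the gradient at x_0 and apply the update.
f'(x) = 10*x - 25
f'(-9.7213) = 10*-9.7213 - 25 = -122.213
x_1 = -9.7213 - 0.1*-122.213 = 2.5


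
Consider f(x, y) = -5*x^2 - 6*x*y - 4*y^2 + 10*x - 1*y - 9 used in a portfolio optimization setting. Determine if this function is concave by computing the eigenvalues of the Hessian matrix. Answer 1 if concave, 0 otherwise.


The Hessian of f(x,y) = -5*x^2 - 6*x*y - 4*y^2 + 10*x - 1*y - 9 is:
H = [[-10, -6], [-6, -8]]
Trace = -10 - 8 = -18
Determinant = -10*-8 - (-6)^2 = 44
Discriminant = (-18)^2 - 4*44 = 148.0
Eigenvalues: lambda_1 = -15.0828, lambda_2 = -2.9172
The function is concave.

1


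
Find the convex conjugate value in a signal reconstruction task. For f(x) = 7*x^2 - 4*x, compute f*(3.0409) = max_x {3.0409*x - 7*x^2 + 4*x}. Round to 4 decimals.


f*(y) = sup_x {y*x - a*x^2 - b*x} = sup_x {(y-b)*x - a*x^2}
FOC: (y - b) - 2a*x = 0 => x* = (y - b)/(2a)
x* = (3.0409 + 4)/(2*7) = 0.5029
f*(3.0409) = (y-b)^2/(4a) = (3.0409 + 4)^2/(4*7)
= 49.5743/28 = 1.7705


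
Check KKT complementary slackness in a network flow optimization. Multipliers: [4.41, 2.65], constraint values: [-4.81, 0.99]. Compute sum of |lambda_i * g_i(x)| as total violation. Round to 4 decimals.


KKT complementary slackness check:
lambda_1 * g_1 = 4.41 * -4.81 = -21.2121
lambda_2 * g_2 = 2.65 * 0.99 = 2.6235
Total violation = 21.2121 + 2.6235 = 23.8356


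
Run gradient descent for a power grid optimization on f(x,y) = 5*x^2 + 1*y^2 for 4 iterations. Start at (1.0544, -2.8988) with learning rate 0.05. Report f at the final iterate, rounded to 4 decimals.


Gradient descent on f(x,y) = 5*x^2 + 1*y^2.
Starting point: (1.0544, -2.8988), alpha = 0.05
Step 1: grad_x = 2*5*1.0544 = 10.544, grad_y = 2*1*-2.8988 = -5.7976
  x_1 = 1.0544 - 0.05*10.544 = 0.5272
  y_1 = -2.8988 - 0.05*-5.7976 = -2.6089
Step 2: grad_x = 2*5*0.5272 = 5.272, grad_y = 2*1*-2.6089 = -5.2178
  x_2 = 0.5272 - 0.05*5.272 = 0.2636
  y_2 = -2.6089 - 0.05*-5.2178 = -2.348
Step 3: grad_x = 2*5*0.2636 = 2.636, grad_y = 2*1*-2.348 = -4.6961
  x_3 = 0.2636 - 0.05*2.636 = 0.1318
  y_3 = -2.348 - 0.05*-4.6961 = -2.1132
Step 4: grad_x = 2*5*0.1318 = 1.318, grad_y = 2*1*-2.1132 = -4.2265
  x_4 = 0.1318 - 0.05*1.318 = 0.0659
  y_4 = -2.1132 - 0.05*-4.2265 = -1.9019
f(0.0659, -1.9019) = 5*0.0659^2 + 1*(-1.9019)^2 = 3.6389


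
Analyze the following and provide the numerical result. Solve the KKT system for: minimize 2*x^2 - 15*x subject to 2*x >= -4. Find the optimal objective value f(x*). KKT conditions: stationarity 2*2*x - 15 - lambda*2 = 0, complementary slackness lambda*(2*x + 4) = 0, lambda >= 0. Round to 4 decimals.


Step 1: Try lambda = 0 (constraint inactive).
Stationarity: 2*2*x - 15 = 0
x* = 15/(2*2) = 3.75
Check constraint: 2*3.75 = 7.5 >= -4 -- satisfied.
Step 2: Compute optimal value.
f(x*) = 2*3.75^2 - 15*3.75 = -28.125


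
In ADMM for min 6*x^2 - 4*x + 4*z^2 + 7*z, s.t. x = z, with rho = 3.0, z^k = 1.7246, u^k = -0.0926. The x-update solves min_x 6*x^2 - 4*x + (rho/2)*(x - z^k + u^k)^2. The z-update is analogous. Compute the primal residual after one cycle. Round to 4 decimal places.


ADMM iteration with rho = 3.0, z^k = 1.7246, u^k = -0.0926
Step 1: x-update.
Minimize 6*x^2 - 4*x + (3.0/2)*(x - 1.7246 - 0.0926)^2
FOC: (2*6 + 3.0)*x = 4 + 3.0*(1.7246 + 0.0926)
x^{k+1} = 0.6301
Step 2: z-update.
Minimize 4*z^2 + 7*z + (3.0/2)*(0.6301 - z - 0.0926)^2
FOC: (2*4 + 3.0)*z = -7 + 3.0*(0.6301 - 0.0926)
z^{k+1} = -0.4898
Step 3: u-update.
u^{k+1} = -0.0926 + 0.6301 + 0.4898 = 1.0273
Step 4: Primal residual = |0.6301 + 0.4898| = 1.1199


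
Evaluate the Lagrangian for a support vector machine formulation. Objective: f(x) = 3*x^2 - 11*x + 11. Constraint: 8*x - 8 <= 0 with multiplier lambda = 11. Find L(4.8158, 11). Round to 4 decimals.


Step 1: Evaluate f(x).
f(4.8158) = 3*4.8158^2 - 11*4.8158 + 11 = 27.602
Step 2: Evaluate g(x).
g(4.8158) = 8*4.8158 - 8 = 30.5264
Step 3: Compute Lagrangian.
L = 27.602 + 11*30.5264 = 363.3924


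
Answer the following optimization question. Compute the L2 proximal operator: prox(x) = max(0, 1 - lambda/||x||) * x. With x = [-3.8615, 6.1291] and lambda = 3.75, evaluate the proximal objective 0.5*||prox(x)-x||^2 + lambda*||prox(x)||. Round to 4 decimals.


Step 1: Compute ||x||.
||x|| = 7.2441
Step 2: Compute scaling factor.
scale = max(0, 1 - 3.75/7.2441) = 0.4823
Step 3: prox(x) = [-1.8625, 2.9563]
||prox(x)|| = 3.4941
Step 4: Proximal objective.
0.5*||prox-x||^2 = 7.0313
lambda*||prox|| = 13.1029
Total = 20.1341


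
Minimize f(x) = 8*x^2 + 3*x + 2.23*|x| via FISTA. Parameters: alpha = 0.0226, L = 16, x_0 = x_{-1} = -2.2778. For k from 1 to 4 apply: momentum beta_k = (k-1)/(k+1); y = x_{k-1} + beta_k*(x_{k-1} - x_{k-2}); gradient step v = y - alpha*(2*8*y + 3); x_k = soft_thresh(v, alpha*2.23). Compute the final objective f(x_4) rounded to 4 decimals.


FISTA on f(x) = 8*x^2 + 3*x + 2.23*|x|
L = 16, alpha = 0.0226
Iteration 1: beta = 0.0, y = -2.2778 + 0.0*(-2.2778 + 2.2778) = -2.2778
  grad(y) = -33.4448, v = y - alpha*grad = -1.5219
  prox(v) = soft_thresh(-1.5219, 0.0504) = -1.4715
Iteration 2: beta = 0.3333, y = -1.4715 + 0.3333*(-1.4715 + 2.2778) = -1.2028
  grad(y) = -16.2448, v = y - alpha*grad = -0.8357
  prox(v) = soft_thresh(-0.8357, 0.0504) = -0.7853
Iteration 3: beta = 0.5, y = -0.7853 + 0.5*(-0.7853 + 1.4715) = -0.4421
  grad(y) = -4.0741, v = y - alpha*grad = -0.3501
  prox(v) = soft_thresh(-0.3501, 0.0504) = -0.2997
Iteration 4: beta = 0.6, y = -0.2997 + 0.6*(-0.2997 + 0.7853) = -0.0083
  grad(y) = 2.8674, v = y - alpha*grad = -0.0731
  prox(v) = soft_thresh(-0.0731, 0.0504) = -0.0227
f(x_4) = 8*(-0.0227)^2 + 3*(-0.0227) + 2.23*|-0.0227| = -0.0134


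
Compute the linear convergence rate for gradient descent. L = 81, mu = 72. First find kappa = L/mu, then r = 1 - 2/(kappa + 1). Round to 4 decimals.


Step 1: Compute the condition number.
kappa = L/mu = 81/72 = 1.125
Step 2: Compute the convergence rate.
r = 1 - 2/(kappa + 1) = 1 - 2*mu/(L + mu) = (L - mu)/(L + mu) = 9/153 = 0.0588


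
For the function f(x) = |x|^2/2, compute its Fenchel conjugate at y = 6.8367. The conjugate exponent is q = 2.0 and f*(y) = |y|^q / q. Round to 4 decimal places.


The conjugate exponent q satisfies 1/p + 1/q = 1.
p = 2, so q = 2/(2 - 1) = 2.0
|y|^q = 6.8367^2.0 = 46.7405
f*(6.8367) = 46.7405 / 2.0 = 23.3702


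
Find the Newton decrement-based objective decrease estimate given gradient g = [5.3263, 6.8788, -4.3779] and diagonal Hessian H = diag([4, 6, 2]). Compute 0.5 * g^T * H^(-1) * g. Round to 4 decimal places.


Step 1: H is diagonal, so H^(-1) * g = [1.3316, 1.1465, -2.189].
Step 2: g^T H^(-1) g = sum_i g_i^2 / H_ii
  = (5.3263)^2/4 + (6.8788)^2/6 + (-4.3779)^2/2
  = 7.0924 + 7.8863 + 9.583 = 24.5617
Step 3: Objective decrease = 0.5 * g^T H^(-1) g = 12.2808
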